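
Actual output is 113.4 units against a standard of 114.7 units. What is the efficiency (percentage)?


Efficiency = (actual / standard) × 100
= (113.4 / 114.7) × 100
= 98.9%


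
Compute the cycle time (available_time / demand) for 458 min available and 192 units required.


Cycle time = available time / demand
= 458 / 192
= 2.39 min/unit


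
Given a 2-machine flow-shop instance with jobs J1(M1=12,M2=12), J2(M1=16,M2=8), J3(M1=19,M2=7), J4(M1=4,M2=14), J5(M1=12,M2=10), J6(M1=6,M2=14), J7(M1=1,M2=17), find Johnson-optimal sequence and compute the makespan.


Johnson's rule:
Group 1 (M1≤M2, sort by M1): ['J7', 'J4', 'J6', 'J1']
Group 2 (M1>M2, sort desc M2): ['J5', 'J2', 'J3']
Sequence: J7 → J4 → J6 → J1 → J5 → J2 → J3
Makespan calculation:
  J7: M1 done=1, M2 done=18
  J4: M1 done=5, M2 done=32
  J6: M1 done=11, M2 done=46
  J1: M1 done=23, M2 done=58
  J5: M1 done=35, M2 done=68
  J2: M1 done=51, M2 done=76
  J3: M1 done=70, M2 done=83
= Sequence: J7 → J4 → J6 → J1 → J5 → J2 → J3, Makespan: 83


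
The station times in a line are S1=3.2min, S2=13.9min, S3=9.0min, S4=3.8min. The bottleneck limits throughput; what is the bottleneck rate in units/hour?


Bottleneck = longest station time
Station times: [3.2, 13.9, 9.0, 3.8]
Max = 13.9 min
Rate = 60 / 13.9
= 4.32 units/hour (bottleneck: 13.9min)


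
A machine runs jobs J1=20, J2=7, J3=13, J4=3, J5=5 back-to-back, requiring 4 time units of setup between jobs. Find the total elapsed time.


Makespan = Σ processing + (n-1) × setup
= (20 + 7 + 13 + 3 + 5) + (5-1)×4
= 48 + 16
= 64 time units


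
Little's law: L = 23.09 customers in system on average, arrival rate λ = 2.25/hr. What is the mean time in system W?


Little's law: L = λW → W = L / λ
= 23.09 / 2.25
= 10.26 hours


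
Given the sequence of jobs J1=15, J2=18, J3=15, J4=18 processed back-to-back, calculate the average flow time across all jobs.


Completion times:
  J1: completes at 15
  J2: completes at 33
  J3: completes at 48
  J4: completes at 66
Sum = 162
Average = 162/4
= 40.50


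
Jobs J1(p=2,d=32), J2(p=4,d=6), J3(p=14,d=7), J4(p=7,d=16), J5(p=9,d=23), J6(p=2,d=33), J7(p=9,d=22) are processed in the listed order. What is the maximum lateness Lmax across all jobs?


Lateness per job (L = C - d):
  J1: C=2, d=32, L=-30
  J2: C=6, d=6, L=0
  J3: C=20, d=7, L=13
  J4: C=27, d=16, L=11
  J5: C=36, d=23, L=13
  J6: C=38, d=33, L=5
  J7: C=47, d=22, L=25
Lmax = max(-30, 0, 13, 11, 13, 5, 25)
= 25


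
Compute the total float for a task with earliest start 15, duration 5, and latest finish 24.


EF = ES + duration = 15 + 5 = 20
LS = LF - duration = 24 - 5 = 19
Total Float = LF - EF = 24 - 20
(or LS - ES = 19 - 15)
= 4


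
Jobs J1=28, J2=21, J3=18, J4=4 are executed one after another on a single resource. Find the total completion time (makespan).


Sequential makespan: sum all processing times
= 28 + 21 + 18 + 4
= 71 time units


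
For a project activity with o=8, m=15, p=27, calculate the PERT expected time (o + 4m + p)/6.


te = (o + 4m + p) / 6
= (8 + 4×15 + 27) / 6
= (8 + 60 + 27) / 6
= 95 / 6
= 15.83


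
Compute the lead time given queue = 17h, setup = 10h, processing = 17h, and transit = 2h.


Lead time = queue + setup + processing + transit
= 17 + 10 + 17 + 2
= 46 hours


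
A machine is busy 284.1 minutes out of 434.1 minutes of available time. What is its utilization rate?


Utilization = busy / total × 100
= 284.1 / 434.1 × 100
= 65.4%


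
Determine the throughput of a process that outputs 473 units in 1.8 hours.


Throughput = units / time
= 473 / 1.8
= 262.8 units/hour


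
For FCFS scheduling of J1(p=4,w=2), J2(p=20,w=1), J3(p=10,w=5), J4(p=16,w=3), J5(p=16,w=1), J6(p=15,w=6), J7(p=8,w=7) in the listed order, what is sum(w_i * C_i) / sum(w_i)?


Completion times:
  J1: C=4, w×C=2×4=8
  J2: C=24, w×C=1×24=24
  J3: C=34, w×C=5×34=170
  J4: C=50, w×C=3×50=150
  J5: C=66, w×C=1×66=66
  J6: C=81, w×C=6×81=486
  J7: C=89, w×C=7×89=623
Sum w×C = 1527
Sum w = 25
Weighted avg = 1527/25
= 61.08


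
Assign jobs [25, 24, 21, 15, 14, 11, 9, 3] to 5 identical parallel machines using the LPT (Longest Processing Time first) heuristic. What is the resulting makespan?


Jobs (LPT sorted): [25, 24, 21, 15, 14, 11, 9, 3]
Machines: 5
  J=25 → Machine 1 (load: 0+25=25)
  J=24 → Machine 2 (load: 0+24=24)
  J=21 → Machine 3 (load: 0+21=21)
  J=15 → Machine 4 (load: 0+15=15)
  J=14 → Machine 5 (load: 0+14=14)
  J=11 → Machine 5 (load: 14+11=25)
  J=9 → Machine 4 (load: 15+9=24)
  J=3 → Machine 3 (load: 21+3=24)
Machine loads: [25, 24, 24, 24, 25]
Makespan = max = 25 time units


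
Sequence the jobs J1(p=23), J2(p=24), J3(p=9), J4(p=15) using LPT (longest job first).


LPT: sort by longest processing time first
  J2: p=24
  J1: p=23
  J4: p=15
  J3: p=9
Order: J2 → J1 → J4 → J3


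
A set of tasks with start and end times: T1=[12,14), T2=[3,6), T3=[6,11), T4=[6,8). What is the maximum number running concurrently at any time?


Check each time point for overlaps:
  t=6: 2 tasks active (T3, T4)
Max concurrent = 2


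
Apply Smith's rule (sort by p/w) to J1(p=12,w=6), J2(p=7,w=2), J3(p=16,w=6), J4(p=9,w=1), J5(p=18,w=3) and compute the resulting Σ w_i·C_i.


WSPT order (by p/w): J1 → J3 → J2 → J5 → J4
  J1: C=12, w·C=6×12=72
  J3: C=28, w·C=6×28=168
  J2: C=35, w·C=2×35=70
  J5: C=53, w·C=3×53=159
  J4: C=62, w·C=1×62=62
Σ w·C = 531
= 531


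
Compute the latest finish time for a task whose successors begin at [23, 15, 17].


LF = min of all successor start times
Successors start at: [23, 15, 17]
LF = min(23, 15, 17)
= 15


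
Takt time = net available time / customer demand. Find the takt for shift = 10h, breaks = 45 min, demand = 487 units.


Available = 10×60 - 45 = 555 min
Takt time = 555 / 487
= 1.14 min/unit


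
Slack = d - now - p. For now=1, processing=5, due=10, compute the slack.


Slack = due - current_time - processing
= 10 - 1 - 5
= 4


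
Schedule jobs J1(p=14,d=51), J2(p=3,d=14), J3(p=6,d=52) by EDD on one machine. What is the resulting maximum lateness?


EDD order: J2 → J1 → J3
Completion and lateness:
  J2: C=3, d=14, L=3-14=-11
  J1: C=17, d=51, L=17-51=-34
  J3: C=23, d=52, L=23-52=-29
Lmax = max(-11, -34, -29)
= -11


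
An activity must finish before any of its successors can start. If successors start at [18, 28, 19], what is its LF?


LF = min of all successor start times
Successors start at: [18, 28, 19]
LF = min(18, 28, 19)
= 18


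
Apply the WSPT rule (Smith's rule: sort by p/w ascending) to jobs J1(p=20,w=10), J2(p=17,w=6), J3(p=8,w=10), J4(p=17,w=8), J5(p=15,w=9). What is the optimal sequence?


WSPT (Smith's rule): sort by p/w ascending
  J3: p/w = 8/10 = 0.800
  J5: p/w = 15/9 = 1.667
  J1: p/w = 20/10 = 2.000
  J4: p/w = 17/8 = 2.125
  J2: p/w = 17/6 = 2.833
Order: J3 → J5 → J1 → J4 → J2


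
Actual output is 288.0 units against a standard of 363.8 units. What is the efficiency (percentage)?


Efficiency = (actual / standard) × 100
= (288.0 / 363.8) × 100
= 79.2%


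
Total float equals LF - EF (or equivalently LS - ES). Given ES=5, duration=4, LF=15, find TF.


EF = ES + duration = 5 + 4 = 9
LS = LF - duration = 15 - 4 = 11
Total Float = LF - EF = 15 - 9
(or LS - ES = 11 - 5)
= 6


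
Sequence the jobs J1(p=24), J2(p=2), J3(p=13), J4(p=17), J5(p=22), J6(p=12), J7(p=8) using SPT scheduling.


SPT: sort by shortest processing time
  J2: p=2
  J7: p=8
  J6: p=12
  J3: p=13
  J4: p=17
  J5: p=22
  J1: p=24
Order: J2 → J7 → J6 → J3 → J4 → J5 → J1


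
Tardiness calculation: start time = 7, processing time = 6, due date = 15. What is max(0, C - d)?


Completion = start + processing = 7 + 6 = 13
Tardiness = max(0, C - d) = max(0, 13 - 15)
= max(0, -2)
= 0


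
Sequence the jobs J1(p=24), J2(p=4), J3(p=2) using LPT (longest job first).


LPT: sort by longest processing time first
  J1: p=24
  J2: p=4
  J3: p=2
Order: J1 → J2 → J3


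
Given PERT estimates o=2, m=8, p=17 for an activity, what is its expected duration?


te = (o + 4m + p) / 6
= (2 + 4×8 + 17) / 6
= (2 + 32 + 17) / 6
= 51 / 6
= 8.50


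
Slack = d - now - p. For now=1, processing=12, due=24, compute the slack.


Slack = due - current_time - processing
= 24 - 1 - 12
= 11


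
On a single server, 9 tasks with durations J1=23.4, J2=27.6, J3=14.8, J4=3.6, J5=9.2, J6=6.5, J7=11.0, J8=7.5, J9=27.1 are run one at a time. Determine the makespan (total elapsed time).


Sequential makespan: sum all processing times
= 23.4 + 27.6 + 14.8 + 3.6 + 9.2 + 6.5 + 11.0 + 7.5 + 27.1
= 130.7 time units


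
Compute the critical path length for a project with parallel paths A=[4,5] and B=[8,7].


Path A: 4 + 5 = 9
Path B: 8 + 7 = 15
Critical path = longest = max(9, 15)
= 15 (Path B)


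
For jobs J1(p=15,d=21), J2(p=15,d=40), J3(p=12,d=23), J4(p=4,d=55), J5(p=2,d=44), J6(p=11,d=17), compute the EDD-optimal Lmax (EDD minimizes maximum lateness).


EDD order: J6 → J1 → J3 → J2 → J5 → J4
Completion and lateness:
  J6: C=11, d=17, L=11-17=-6
  J1: C=26, d=21, L=26-21=5
  J3: C=38, d=23, L=38-23=15
  J2: C=53, d=40, L=53-40=13
  J5: C=55, d=44, L=55-44=11
  J4: C=59, d=55, L=59-55=4
Lmax = max(-6, 5, 15, 13, 11, 4)
= 15


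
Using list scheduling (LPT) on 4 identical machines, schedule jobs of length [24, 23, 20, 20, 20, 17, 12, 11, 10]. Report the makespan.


Jobs (LPT sorted): [24, 23, 20, 20, 20, 17, 12, 11, 10]
Machines: 4
  J=24 → Machine 1 (load: 0+24=24)
  J=23 → Machine 2 (load: 0+23=23)
  J=20 → Machine 3 (load: 0+20=20)
  J=20 → Machine 4 (load: 0+20=20)
  J=20 → Machine 3 (load: 20+20=40)
  J=17 → Machine 4 (load: 20+17=37)
  J=12 → Machine 2 (load: 23+12=35)
  J=11 → Machine 1 (load: 24+11=35)
  J=10 → Machine 1 (load: 35+10=45)
Machine loads: [45, 35, 40, 37]
Makespan = max = 45 time units


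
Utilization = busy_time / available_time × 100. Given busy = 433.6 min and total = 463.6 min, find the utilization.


Utilization = busy / total × 100
= 433.6 / 463.6 × 100
= 93.5%


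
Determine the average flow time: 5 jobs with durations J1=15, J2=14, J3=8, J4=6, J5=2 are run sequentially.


Completion times:
  J1: completes at 15
  J2: completes at 29
  J3: completes at 37
  J4: completes at 43
  J5: completes at 45
Sum = 169
Average = 169/5
= 33.80


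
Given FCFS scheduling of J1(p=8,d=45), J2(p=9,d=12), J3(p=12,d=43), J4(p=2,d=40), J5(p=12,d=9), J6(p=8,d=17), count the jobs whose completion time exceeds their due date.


Completion vs due date:
  J1: C=8, d=45 → on time
  J2: C=17, d=12 → TARDY
  J3: C=29, d=43 → on time
  J4: C=31, d=40 → on time
  J5: C=43, d=9 → TARDY
  J6: C=51, d=17 → TARDY
Tardy jobs: J2, J5, J6
Count = 3


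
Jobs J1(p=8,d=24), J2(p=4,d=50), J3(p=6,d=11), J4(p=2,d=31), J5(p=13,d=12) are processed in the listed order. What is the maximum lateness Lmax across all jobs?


Lateness per job (L = C - d):
  J1: C=8, d=24, L=-16
  J2: C=12, d=50, L=-38
  J3: C=18, d=11, L=7
  J4: C=20, d=31, L=-11
  J5: C=33, d=12, L=21
Lmax = max(-16, -38, 7, -11, 21)
= 21


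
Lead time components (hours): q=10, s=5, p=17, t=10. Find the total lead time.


Lead time = queue + setup + processing + transit
= 10 + 5 + 17 + 10
= 42 hours


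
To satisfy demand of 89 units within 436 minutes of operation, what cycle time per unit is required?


Cycle time = available time / demand
= 436 / 89
= 4.90 min/unit


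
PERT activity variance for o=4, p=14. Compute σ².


σ² = ((p - o) / 6)² = (p - o)² / 36
= (14 - 4)² / 36
= 10² / 36
= 100 / 36
= 2.7778


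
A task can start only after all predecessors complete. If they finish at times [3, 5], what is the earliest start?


ES = max of all predecessor completion times
Predecessors: [3, 5]
ES = max(3, 5)
= 5


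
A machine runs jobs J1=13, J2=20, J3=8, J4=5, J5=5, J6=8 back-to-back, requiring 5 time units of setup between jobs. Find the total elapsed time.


Makespan = Σ processing + (n-1) × setup
= (13 + 20 + 8 + 5 + 5 + 8) + (6-1)×5
= 59 + 25
= 84 time units


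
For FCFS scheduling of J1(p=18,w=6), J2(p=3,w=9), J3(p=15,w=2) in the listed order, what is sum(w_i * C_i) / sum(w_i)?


Completion times:
  J1: C=18, w×C=6×18=108
  J2: C=21, w×C=9×21=189
  J3: C=36, w×C=2×36=72
Sum w×C = 369
Sum w = 17
Weighted avg = 369/17
= 21.71


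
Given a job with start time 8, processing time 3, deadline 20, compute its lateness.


Completion = 8 + 3 = 11
Lateness = C - d = 11 - 20
= -9


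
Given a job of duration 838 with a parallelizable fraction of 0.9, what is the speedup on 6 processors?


Amdahl's law: T_p = T × ((1-p) + p/N)
= 838 × ((1-0.9) + 0.9/6)
= 838 × (0.10 + 0.1500)
= 838 × 0.2500
= 209.50
Speedup = 838/209.50
= 4.00×


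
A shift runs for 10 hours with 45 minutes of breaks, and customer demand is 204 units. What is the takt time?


Available = 10×60 - 45 = 555 min
Takt time = 555 / 204
= 2.72 min/unit


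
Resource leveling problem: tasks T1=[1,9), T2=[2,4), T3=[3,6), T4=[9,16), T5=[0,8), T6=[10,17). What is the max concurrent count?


Check each time point for overlaps:
  t=3: 4 tasks active (T1, T2, T3, T5)
Max concurrent = 4


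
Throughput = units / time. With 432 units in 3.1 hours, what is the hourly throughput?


Throughput = units / time
= 432 / 3.1
= 139.4 units/hour


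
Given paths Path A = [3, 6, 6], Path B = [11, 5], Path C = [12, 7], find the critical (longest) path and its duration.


Path A: 3 + 6 + 6 = 15
Path B: 11 + 5 = 16
Path C: 12 + 7 = 19
Critical path = longest = max(15, 16, 19)
= 19 (Path C)


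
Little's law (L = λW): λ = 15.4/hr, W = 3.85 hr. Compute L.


Little's law: L = λ × W
= 15.4 × 3.85
= 59.29


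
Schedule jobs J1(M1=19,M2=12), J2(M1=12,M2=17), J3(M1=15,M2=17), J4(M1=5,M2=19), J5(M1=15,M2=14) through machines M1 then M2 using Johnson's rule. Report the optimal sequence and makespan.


Johnson's rule:
Group 1 (M1≤M2, sort by M1): ['J4', 'J2', 'J3']
Group 2 (M1>M2, sort desc M2): ['J5', 'J1']
Sequence: J4 → J2 → J3 → J5 → J1
Makespan calculation:
  J4: M1 done=5, M2 done=24
  J2: M1 done=17, M2 done=41
  J3: M1 done=32, M2 done=58
  J5: M1 done=47, M2 done=72
  J1: M1 done=66, M2 done=84
= Sequence: J4 → J2 → J3 → J5 → J1, Makespan: 84


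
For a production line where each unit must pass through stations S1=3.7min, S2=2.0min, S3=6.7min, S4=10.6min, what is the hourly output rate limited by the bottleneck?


Bottleneck = longest station time
Station times: [3.7, 2.0, 6.7, 10.6]
Max = 10.6 min
Rate = 60 / 10.6
= 5.66 units/hour (bottleneck: 10.6min)


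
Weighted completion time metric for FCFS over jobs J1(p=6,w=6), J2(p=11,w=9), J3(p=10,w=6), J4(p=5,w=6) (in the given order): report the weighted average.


Completion times:
  J1: C=6, w×C=6×6=36
  J2: C=17, w×C=9×17=153
  J3: C=27, w×C=6×27=162
  J4: C=32, w×C=6×32=192
Sum w×C = 543
Sum w = 27
Weighted avg = 543/27
= 20.11


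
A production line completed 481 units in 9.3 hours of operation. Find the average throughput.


Throughput = units / time
= 481 / 9.3
= 51.7 units/hour


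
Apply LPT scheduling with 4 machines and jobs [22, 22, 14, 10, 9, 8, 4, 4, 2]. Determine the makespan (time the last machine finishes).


Jobs (LPT sorted): [22, 22, 14, 10, 9, 8, 4, 4, 2]
Machines: 4
  J=22 → Machine 1 (load: 0+22=22)
  J=22 → Machine 2 (load: 0+22=22)
  J=14 → Machine 3 (load: 0+14=14)
  J=10 → Machine 4 (load: 0+10=10)
  J=9 → Machine 4 (load: 10+9=19)
  J=8 → Machine 3 (load: 14+8=22)
  J=4 → Machine 4 (load: 19+4=23)
  J=4 → Machine 1 (load: 22+4=26)
  J=2 → Machine 2 (load: 22+2=24)
Machine loads: [26, 24, 22, 23]
Makespan = max = 26 time units


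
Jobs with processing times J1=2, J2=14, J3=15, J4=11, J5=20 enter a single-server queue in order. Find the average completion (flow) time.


Completion times:
  J1: completes at 2
  J2: completes at 16
  J3: completes at 31
  J4: completes at 42
  J5: completes at 62
Sum = 153
Average = 153/5
= 30.60


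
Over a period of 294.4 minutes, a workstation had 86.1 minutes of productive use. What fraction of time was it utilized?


Utilization = busy / total × 100
= 86.1 / 294.4 × 100
= 29.2%


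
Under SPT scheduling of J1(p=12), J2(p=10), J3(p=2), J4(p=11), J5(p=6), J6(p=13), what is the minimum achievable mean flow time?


SPT order: J3 → J5 → J2 → J4 → J1 → J6
Completion times:
  J3: C=2
  J5: C=8
  J2: C=18
  J4: C=29
  J1: C=41
  J6: C=54
Sum = 152, n = 6
Mean flow = 152/6
= 25.33


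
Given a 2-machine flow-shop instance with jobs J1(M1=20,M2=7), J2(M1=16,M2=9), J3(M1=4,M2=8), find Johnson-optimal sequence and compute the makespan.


Johnson's rule:
Group 1 (M1≤M2, sort by M1): ['J3']
Group 2 (M1>M2, sort desc M2): ['J2', 'J1']
Sequence: J3 → J2 → J1
Makespan calculation:
  J3: M1 done=4, M2 done=12
  J2: M1 done=20, M2 done=29
  J1: M1 done=40, M2 done=47
= Sequence: J3 → J2 → J1, Makespan: 47


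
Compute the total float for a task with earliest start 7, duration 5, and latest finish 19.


EF = ES + duration = 7 + 5 = 12
LS = LF - duration = 19 - 5 = 14
Total Float = LF - EF = 19 - 12
(or LS - ES = 14 - 7)
= 7


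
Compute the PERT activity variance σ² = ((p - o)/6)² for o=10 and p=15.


σ² = ((p - o) / 6)² = (p - o)² / 36
= (15 - 10)² / 36
= 5² / 36
= 25 / 36
= 0.6944


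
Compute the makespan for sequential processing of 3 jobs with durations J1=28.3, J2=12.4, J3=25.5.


Sequential makespan: sum all processing times
= 28.3 + 12.4 + 25.5
= 66.2 time units


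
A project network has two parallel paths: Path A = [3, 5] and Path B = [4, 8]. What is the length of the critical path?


Path A: 3 + 5 = 8
Path B: 4 + 8 = 12
Critical path = longest = max(8, 12)
= 12 (Path B)


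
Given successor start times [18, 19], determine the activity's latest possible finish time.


LF = min of all successor start times
Successors start at: [18, 19]
LF = min(18, 19)
= 18


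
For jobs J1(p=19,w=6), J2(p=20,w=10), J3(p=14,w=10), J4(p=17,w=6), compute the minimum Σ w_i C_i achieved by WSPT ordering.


WSPT order (by p/w): J3 → J2 → J4 → J1
  J3: C=14, w·C=10×14=140
  J2: C=34, w·C=10×34=340
  J4: C=51, w·C=6×51=306
  J1: C=70, w·C=6×70=420
Σ w·C = 1206
= 1206


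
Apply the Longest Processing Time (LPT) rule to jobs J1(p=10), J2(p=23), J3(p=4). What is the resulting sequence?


LPT: sort by longest processing time first
  J2: p=23
  J1: p=10
  J3: p=4
Order: J2 → J1 → J3


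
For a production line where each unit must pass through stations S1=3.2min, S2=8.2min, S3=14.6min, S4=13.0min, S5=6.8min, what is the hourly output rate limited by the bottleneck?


Bottleneck = longest station time
Station times: [3.2, 8.2, 14.6, 13.0, 6.8]
Max = 14.6 min
Rate = 60 / 14.6
= 4.11 units/hour (bottleneck: 14.6min)


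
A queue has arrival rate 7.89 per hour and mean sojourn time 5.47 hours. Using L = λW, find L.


Little's law: L = λ × W
= 7.89 × 5.47
= 43.16


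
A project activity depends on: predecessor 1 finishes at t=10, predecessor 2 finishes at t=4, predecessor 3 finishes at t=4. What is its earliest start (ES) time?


ES = max of all predecessor completion times
Predecessors: [10, 4, 4]
ES = max(10, 4, 4)
= 10


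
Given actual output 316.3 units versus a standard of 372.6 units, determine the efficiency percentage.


Efficiency = (actual / standard) × 100
= (316.3 / 372.6) × 100
= 84.9%


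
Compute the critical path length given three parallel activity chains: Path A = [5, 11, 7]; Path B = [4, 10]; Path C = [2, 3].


Path A: 5 + 11 + 7 = 23
Path B: 4 + 10 = 14
Path C: 2 + 3 = 5
Critical path = longest = max(23, 14, 5)
= 23 (Path A)


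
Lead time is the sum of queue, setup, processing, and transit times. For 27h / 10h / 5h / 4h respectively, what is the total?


Lead time = queue + setup + processing + transit
= 27 + 10 + 5 + 4
= 46 hours


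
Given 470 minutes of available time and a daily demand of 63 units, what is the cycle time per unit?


Cycle time = available time / demand
= 470 / 63
= 7.46 min/unit


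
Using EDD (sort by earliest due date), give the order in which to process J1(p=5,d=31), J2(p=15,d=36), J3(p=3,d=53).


EDD: sort by earliest due date
  J1: d=31, p=5
  J2: d=36, p=15
  J3: d=53, p=3
Order: J1 → J2 → J3


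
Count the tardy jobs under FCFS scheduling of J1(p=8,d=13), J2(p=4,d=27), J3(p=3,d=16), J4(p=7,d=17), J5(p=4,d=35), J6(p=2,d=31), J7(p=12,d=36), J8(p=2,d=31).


Completion vs due date:
  J1: C=8, d=13 → on time
  J2: C=12, d=27 → on time
  J3: C=15, d=16 → on time
  J4: C=22, d=17 → TARDY
  J5: C=26, d=35 → on time
  J6: C=28, d=31 → on time
  J7: C=40, d=36 → TARDY
  J8: C=42, d=31 → TARDY
Tardy jobs: J4, J7, J8
Count = 3


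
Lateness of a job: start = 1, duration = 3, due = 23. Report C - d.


Completion = 1 + 3 = 4
Lateness = C - d = 4 - 23
= -19


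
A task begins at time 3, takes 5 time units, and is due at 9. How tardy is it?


Completion = start + processing = 3 + 5 = 8
Tardiness = max(0, C - d) = max(0, 8 - 9)
= max(0, -1)
= 0


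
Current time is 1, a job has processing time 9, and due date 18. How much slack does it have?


Slack = due - current_time - processing
= 18 - 1 - 9
= 8


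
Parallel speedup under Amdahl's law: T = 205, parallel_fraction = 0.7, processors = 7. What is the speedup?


Amdahl's law: T_p = T × ((1-p) + p/N)
= 205 × ((1-0.7) + 0.7/7)
= 205 × (0.30 + 0.1000)
= 205 × 0.4000
= 82.00
Speedup = 205/82.00
= 2.50×


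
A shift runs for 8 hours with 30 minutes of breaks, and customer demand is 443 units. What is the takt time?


Available = 8×60 - 30 = 450 min
Takt time = 450 / 443
= 1.02 min/unit


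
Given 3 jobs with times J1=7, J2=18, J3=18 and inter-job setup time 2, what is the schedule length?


Makespan = Σ processing + (n-1) × setup
= (7 + 18 + 18) + (3-1)×2
= 43 + 4
= 47 time units


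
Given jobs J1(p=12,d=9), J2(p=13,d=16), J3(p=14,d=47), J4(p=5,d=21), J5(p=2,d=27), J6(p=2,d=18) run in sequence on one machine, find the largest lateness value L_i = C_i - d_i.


Lateness per job (L = C - d):
  J1: C=12, d=9, L=3
  J2: C=25, d=16, L=9
  J3: C=39, d=47, L=-8
  J4: C=44, d=21, L=23
  J5: C=46, d=27, L=19
  J6: C=48, d=18, L=30
Lmax = max(3, 9, -8, 23, 19, 30)
= 30


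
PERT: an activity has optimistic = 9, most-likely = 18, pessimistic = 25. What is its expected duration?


te = (o + 4m + p) / 6
= (9 + 4×18 + 25) / 6
= (9 + 72 + 25) / 6
= 106 / 6
= 17.67


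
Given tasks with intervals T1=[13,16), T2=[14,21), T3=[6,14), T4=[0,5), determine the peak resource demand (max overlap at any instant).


Check each time point for overlaps:
  t=13: 2 tasks active (T1, T3)
Max concurrent = 2


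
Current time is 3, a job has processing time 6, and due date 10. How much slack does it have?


Slack = due - current_time - processing
= 10 - 3 - 6
= 1


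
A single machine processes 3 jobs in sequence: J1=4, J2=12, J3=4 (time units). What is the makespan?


Sequential makespan: sum all processing times
= 4 + 12 + 4
= 20 time units


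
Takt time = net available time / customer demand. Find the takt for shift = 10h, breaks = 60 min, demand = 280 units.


Available = 10×60 - 60 = 540 min
Takt time = 540 / 280
= 1.93 min/unit


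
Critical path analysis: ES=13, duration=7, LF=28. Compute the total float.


EF = ES + duration = 13 + 7 = 20
LS = LF - duration = 28 - 7 = 21
Total Float = LF - EF = 28 - 20
(or LS - ES = 21 - 13)
= 8


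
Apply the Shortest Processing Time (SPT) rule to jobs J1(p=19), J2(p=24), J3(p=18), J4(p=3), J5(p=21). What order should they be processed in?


SPT: sort by shortest processing time
  J4: p=3
  J3: p=18
  J1: p=19
  J5: p=21
  J2: p=24
Order: J4 → J3 → J1 → J5 → J2


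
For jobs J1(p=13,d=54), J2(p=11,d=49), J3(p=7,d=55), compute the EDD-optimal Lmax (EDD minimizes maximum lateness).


EDD order: J2 → J1 → J3
Completion and lateness:
  J2: C=11, d=49, L=11-49=-38
  J1: C=24, d=54, L=24-54=-30
  J3: C=31, d=55, L=31-55=-24
Lmax = max(-38, -30, -24)
= -24


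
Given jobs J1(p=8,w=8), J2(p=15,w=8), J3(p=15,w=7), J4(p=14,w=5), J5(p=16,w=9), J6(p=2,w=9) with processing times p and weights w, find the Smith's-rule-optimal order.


WSPT (Smith's rule): sort by p/w ascending
  J6: p/w = 2/9 = 0.222
  J1: p/w = 8/8 = 1.000
  J5: p/w = 16/9 = 1.778
  J2: p/w = 15/8 = 1.875
  J3: p/w = 15/7 = 2.143
  J4: p/w = 14/5 = 2.800
Order: J6 → J1 → J5 → J2 → J3 → J4


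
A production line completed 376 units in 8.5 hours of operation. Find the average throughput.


Throughput = units / time
= 376 / 8.5
= 44.2 units/hour


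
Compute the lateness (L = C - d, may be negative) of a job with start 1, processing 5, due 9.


Completion = 1 + 5 = 6
Lateness = C - d = 6 - 9
= -3


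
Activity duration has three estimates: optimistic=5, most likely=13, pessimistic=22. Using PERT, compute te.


te = (o + 4m + p) / 6
= (5 + 4×13 + 22) / 6
= (5 + 52 + 22) / 6
= 79 / 6
= 13.17


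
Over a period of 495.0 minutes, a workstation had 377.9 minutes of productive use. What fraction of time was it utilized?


Utilization = busy / total × 100
= 377.9 / 495.0 × 100
= 76.3%


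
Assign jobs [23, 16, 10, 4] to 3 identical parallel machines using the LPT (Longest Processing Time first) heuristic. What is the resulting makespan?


Jobs (LPT sorted): [23, 16, 10, 4]
Machines: 3
  J=23 → Machine 1 (load: 0+23=23)
  J=16 → Machine 2 (load: 0+16=16)
  J=10 → Machine 3 (load: 0+10=10)
  J=4 → Machine 3 (load: 10+4=14)
Machine loads: [23, 16, 14]
Makespan = max = 23 time units


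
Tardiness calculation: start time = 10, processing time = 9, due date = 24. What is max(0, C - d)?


Completion = start + processing = 10 + 9 = 19
Tardiness = max(0, C - d) = max(0, 19 - 24)
= max(0, -5)
= 0


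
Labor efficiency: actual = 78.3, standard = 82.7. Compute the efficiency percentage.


Efficiency = (actual / standard) × 100
= (78.3 / 82.7) × 100
= 94.7%


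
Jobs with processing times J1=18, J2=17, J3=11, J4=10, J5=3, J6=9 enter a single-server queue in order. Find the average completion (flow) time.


Completion times:
  J1: completes at 18
  J2: completes at 35
  J3: completes at 46
  J4: completes at 56
  J5: completes at 59
  J6: completes at 68
Sum = 282
Average = 282/6
= 47.00


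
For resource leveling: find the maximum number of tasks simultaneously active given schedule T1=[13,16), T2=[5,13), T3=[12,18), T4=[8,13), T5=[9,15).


Check each time point for overlaps:
  t=12: 4 tasks active (T2, T3, T4, T5)
Max concurrent = 4


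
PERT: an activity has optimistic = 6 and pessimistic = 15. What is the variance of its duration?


σ² = ((p - o) / 6)² = (p - o)² / 36
= (15 - 6)² / 36
= 9² / 36
= 81 / 36
= 2.2500


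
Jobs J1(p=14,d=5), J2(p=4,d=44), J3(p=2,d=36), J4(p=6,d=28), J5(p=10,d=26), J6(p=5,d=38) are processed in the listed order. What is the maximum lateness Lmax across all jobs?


Lateness per job (L = C - d):
  J1: C=14, d=5, L=9
  J2: C=18, d=44, L=-26
  J3: C=20, d=36, L=-16
  J4: C=26, d=28, L=-2
  J5: C=36, d=26, L=10
  J6: C=41, d=38, L=3
Lmax = max(9, -26, -16, -2, 10, 3)
= 10


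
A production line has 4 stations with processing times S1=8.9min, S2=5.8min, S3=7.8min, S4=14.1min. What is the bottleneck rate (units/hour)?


Bottleneck = longest station time
Station times: [8.9, 5.8, 7.8, 14.1]
Max = 14.1 min
Rate = 60 / 14.1
= 4.26 units/hour (bottleneck: 14.1min)


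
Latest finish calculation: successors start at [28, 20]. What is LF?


LF = min of all successor start times
Successors start at: [28, 20]
LF = min(28, 20)
= 20


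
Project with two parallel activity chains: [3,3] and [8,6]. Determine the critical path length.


Path A: 3 + 3 = 6
Path B: 8 + 6 = 14
Critical path = longest = max(6, 14)
= 14 (Path B)


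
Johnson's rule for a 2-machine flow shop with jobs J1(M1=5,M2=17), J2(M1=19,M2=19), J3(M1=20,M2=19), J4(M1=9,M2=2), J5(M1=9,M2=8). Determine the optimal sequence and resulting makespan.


Johnson's rule:
Group 1 (M1≤M2, sort by M1): ['J1', 'J2']
Group 2 (M1>M2, sort desc M2): ['J3', 'J5', 'J4']
Sequence: J1 → J2 → J3 → J5 → J4
Makespan calculation:
  J1: M1 done=5, M2 done=22
  J2: M1 done=24, M2 done=43
  J3: M1 done=44, M2 done=63
  J5: M1 done=53, M2 done=71
  J4: M1 done=62, M2 done=73
= Sequence: J1 → J2 → J3 → J5 → J4, Makespan: 73


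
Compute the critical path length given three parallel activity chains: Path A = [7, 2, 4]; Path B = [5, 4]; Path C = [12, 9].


Path A: 7 + 2 + 4 = 13
Path B: 5 + 4 = 9
Path C: 12 + 9 = 21
Critical path = longest = max(13, 9, 21)
= 21 (Path C)


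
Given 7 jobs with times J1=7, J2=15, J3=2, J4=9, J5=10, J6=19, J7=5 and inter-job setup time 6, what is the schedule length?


Makespan = Σ processing + (n-1) × setup
= (7 + 15 + 2 + 9 + 10 + 19 + 5) + (7-1)×6
= 67 + 36
= 103 time units


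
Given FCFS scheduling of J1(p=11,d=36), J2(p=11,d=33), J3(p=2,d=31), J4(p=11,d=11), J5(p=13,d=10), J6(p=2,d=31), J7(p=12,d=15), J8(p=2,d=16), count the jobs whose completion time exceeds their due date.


Completion vs due date:
  J1: C=11, d=36 → on time
  J2: C=22, d=33 → on time
  J3: C=24, d=31 → on time
  J4: C=35, d=11 → TARDY
  J5: C=48, d=10 → TARDY
  J6: C=50, d=31 → TARDY
  J7: C=62, d=15 → TARDY
  J8: C=64, d=16 → TARDY
Tardy jobs: J4, J5, J6, J7, J8
Count = 5


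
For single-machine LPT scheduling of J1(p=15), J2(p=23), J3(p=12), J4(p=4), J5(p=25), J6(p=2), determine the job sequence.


LPT: sort by longest processing time first
  J5: p=25
  J2: p=23
  J1: p=15
  J3: p=12
  J4: p=4
  J6: p=2
Order: J5 → J2 → J1 → J3 → J4 → J6


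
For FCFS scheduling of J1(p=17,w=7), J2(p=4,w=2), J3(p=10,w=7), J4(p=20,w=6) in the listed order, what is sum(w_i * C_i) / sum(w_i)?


Completion times:
  J1: C=17, w×C=7×17=119
  J2: C=21, w×C=2×21=42
  J3: C=31, w×C=7×31=217
  J4: C=51, w×C=6×51=306
Sum w×C = 684
Sum w = 22
Weighted avg = 684/22
= 31.09


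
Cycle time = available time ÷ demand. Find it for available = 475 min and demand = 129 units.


Cycle time = available time / demand
= 475 / 129
= 3.68 min/unit


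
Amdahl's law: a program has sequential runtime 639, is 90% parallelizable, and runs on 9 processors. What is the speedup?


Amdahl's law: T_p = T × ((1-p) + p/N)
= 639 × ((1-0.9) + 0.9/9)
= 639 × (0.10 + 0.1000)
= 639 × 0.2000
= 127.80
Speedup = 639/127.80
= 5.00×


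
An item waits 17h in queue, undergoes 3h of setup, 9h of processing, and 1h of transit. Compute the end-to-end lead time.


Lead time = queue + setup + processing + transit
= 17 + 3 + 9 + 1
= 30 hours


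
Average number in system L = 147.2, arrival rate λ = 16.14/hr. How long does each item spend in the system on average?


Little's law: L = λW → W = L / λ
= 147.2 / 16.14
= 9.12 hours


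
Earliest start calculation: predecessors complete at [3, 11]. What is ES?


ES = max of all predecessor completion times
Predecessors: [3, 11]
ES = max(3, 11)
= 11


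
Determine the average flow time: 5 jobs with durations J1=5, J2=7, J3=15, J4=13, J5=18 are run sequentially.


Completion times:
  J1: completes at 5
  J2: completes at 12
  J3: completes at 27
  J4: completes at 40
  J5: completes at 58
Sum = 142
Average = 142/5
= 28.40


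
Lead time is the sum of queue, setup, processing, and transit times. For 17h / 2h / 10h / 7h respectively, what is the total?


Lead time = queue + setup + processing + transit
= 17 + 2 + 10 + 7
= 36 hours


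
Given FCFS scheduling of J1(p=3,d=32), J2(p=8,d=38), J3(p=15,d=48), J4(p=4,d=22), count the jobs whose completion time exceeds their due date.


Completion vs due date:
  J1: C=3, d=32 → on time
  J2: C=11, d=38 → on time
  J3: C=26, d=48 → on time
  J4: C=30, d=22 → TARDY
Tardy jobs: J4
Count = 1


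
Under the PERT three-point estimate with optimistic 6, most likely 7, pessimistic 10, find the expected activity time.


te = (o + 4m + p) / 6
= (6 + 4×7 + 10) / 6
= (6 + 28 + 10) / 6
= 44 / 6
= 7.33


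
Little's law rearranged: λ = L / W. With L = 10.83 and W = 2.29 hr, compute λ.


Little's law: L = λW → λ = L / W
= 10.83 / 2.29
= 4.73 per hour


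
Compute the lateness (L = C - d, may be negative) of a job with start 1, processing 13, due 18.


Completion = 1 + 13 = 14
Lateness = C - d = 14 - 18
= -4


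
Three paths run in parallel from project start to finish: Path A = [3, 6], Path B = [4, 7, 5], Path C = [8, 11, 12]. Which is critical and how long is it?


Path A: 3 + 6 = 9
Path B: 4 + 7 + 5 = 16
Path C: 8 + 11 + 12 = 31
Critical path = longest = max(9, 16, 31)
= 31 (Path C)


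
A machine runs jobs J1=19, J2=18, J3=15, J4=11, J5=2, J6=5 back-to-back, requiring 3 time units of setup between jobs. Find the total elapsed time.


Makespan = Σ processing + (n-1) × setup
= (19 + 18 + 15 + 11 + 2 + 5) + (6-1)×3
= 70 + 15
= 85 time units


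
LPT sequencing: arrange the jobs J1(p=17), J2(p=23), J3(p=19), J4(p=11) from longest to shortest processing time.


LPT: sort by longest processing time first
  J2: p=23
  J3: p=19
  J1: p=17
  J4: p=11
Order: J2 → J3 → J1 → J4


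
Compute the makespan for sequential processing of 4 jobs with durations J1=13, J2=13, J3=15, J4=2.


Sequential makespan: sum all processing times
= 13 + 13 + 15 + 2
= 43 time units


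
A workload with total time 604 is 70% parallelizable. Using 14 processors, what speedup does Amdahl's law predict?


Amdahl's law: T_p = T × ((1-p) + p/N)
= 604 × ((1-0.7) + 0.7/14)
= 604 × (0.30 + 0.0500)
= 604 × 0.3500
= 211.40
Speedup = 604/211.40
= 2.86×


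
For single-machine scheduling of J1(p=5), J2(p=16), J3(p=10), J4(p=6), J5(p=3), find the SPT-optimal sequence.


SPT: sort by shortest processing time
  J5: p=3
  J1: p=5
  J4: p=6
  J3: p=10
  J2: p=16
Order: J5 → J1 → J4 → J3 → J2


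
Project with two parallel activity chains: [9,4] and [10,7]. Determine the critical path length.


Path A: 9 + 4 = 13
Path B: 10 + 7 = 17
Critical path = longest = max(13, 17)
= 17 (Path B)


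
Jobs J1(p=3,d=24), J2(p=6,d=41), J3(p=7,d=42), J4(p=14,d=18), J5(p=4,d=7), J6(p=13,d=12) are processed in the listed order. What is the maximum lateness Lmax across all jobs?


Lateness per job (L = C - d):
  J1: C=3, d=24, L=-21
  J2: C=9, d=41, L=-32
  J3: C=16, d=42, L=-26
  J4: C=30, d=18, L=12
  J5: C=34, d=7, L=27
  J6: C=47, d=12, L=35
Lmax = max(-21, -32, -26, 12, 27, 35)
= 35


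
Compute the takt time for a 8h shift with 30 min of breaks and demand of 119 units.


Available = 8×60 - 30 = 450 min
Takt time = 450 / 119
= 3.78 min/unit


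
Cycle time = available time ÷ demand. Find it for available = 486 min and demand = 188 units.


Cycle time = available time / demand
= 486 / 188
= 2.59 min/unit


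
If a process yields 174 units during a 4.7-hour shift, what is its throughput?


Throughput = units / time
= 174 / 4.7
= 37.0 units/hour


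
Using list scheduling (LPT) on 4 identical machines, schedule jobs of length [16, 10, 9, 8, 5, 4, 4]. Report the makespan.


Jobs (LPT sorted): [16, 10, 9, 8, 5, 4, 4]
Machines: 4
  J=16 → Machine 1 (load: 0+16=16)
  J=10 → Machine 2 (load: 0+10=10)
  J=9 → Machine 3 (load: 0+9=9)
  J=8 → Machine 4 (load: 0+8=8)
  J=5 → Machine 4 (load: 8+5=13)
  J=4 → Machine 3 (load: 9+4=13)
  J=4 → Machine 2 (load: 10+4=14)
Machine loads: [16, 14, 13, 13]
Makespan = max = 16 time units


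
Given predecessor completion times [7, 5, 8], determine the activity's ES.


ES = max of all predecessor completion times
Predecessors: [7, 5, 8]
ES = max(7, 5, 8)
= 8


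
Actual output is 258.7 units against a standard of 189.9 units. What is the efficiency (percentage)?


Efficiency = (actual / standard) × 100
= (258.7 / 189.9) × 100
= 136.2%


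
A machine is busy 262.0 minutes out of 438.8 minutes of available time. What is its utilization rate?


Utilization = busy / total × 100
= 262.0 / 438.8 × 100
= 59.7%


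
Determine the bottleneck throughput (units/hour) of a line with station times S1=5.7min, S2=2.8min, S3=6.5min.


Bottleneck = longest station time
Station times: [5.7, 2.8, 6.5]
Max = 6.5 min
Rate = 60 / 6.5
= 9.23 units/hour (bottleneck: 6.5min)


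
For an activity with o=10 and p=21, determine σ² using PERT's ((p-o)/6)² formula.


σ² = ((p - o) / 6)² = (p - o)² / 36
= (21 - 10)² / 36
= 11² / 36
= 121 / 36
= 3.3611


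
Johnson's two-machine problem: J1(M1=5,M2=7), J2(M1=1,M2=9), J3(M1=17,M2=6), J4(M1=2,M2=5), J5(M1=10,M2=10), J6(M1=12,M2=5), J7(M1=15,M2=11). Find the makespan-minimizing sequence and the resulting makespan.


Johnson's rule:
Group 1 (M1≤M2, sort by M1): ['J2', 'J4', 'J1', 'J5']
Group 2 (M1>M2, sort desc M2): ['J7', 'J3', 'J6']
Sequence: J2 → J4 → J1 → J5 → J7 → J3 → J6
Makespan calculation:
  J2: M1 done=1, M2 done=10
  J4: M1 done=3, M2 done=15
  J1: M1 done=8, M2 done=22
  J5: M1 done=18, M2 done=32
  J7: M1 done=33, M2 done=44
  J3: M1 done=50, M2 done=56
  J6: M1 done=62, M2 done=67
= Sequence: J2 → J4 → J1 → J5 → J7 → J3 → J6, Makespan: 67


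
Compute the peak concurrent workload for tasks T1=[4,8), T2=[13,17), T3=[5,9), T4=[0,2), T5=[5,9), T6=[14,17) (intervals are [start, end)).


Check each time point for overlaps:
  t=5: 3 tasks active (T1, T3, T5)
Max concurrent = 3


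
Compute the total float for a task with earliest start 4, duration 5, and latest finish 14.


EF = ES + duration = 4 + 5 = 9
LS = LF - duration = 14 - 5 = 9
Total Float = LF - EF = 14 - 9
(or LS - ES = 9 - 4)
= 5


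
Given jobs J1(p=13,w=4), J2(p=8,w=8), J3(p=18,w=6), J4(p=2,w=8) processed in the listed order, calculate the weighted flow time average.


Completion times:
  J1: C=13, w×C=4×13=52
  J2: C=21, w×C=8×21=168
  J3: C=39, w×C=6×39=234
  J4: C=41, w×C=8×41=328
Sum w×C = 782
Sum w = 26
Weighted avg = 782/26
= 30.08


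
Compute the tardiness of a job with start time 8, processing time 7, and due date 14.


Completion = start + processing = 8 + 7 = 15
Tardiness = max(0, C - d) = max(0, 15 - 14)
= max(0, 1)
= 1


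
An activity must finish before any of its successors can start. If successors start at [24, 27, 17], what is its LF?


LF = min of all successor start times
Successors start at: [24, 27, 17]
LF = min(24, 27, 17)
= 17


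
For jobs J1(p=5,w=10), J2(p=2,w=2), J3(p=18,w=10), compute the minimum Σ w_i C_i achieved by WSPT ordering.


WSPT order (by p/w): J1 → J2 → J3
  J1: C=5, w·C=10×5=50
  J2: C=7, w·C=2×7=14
  J3: C=25, w·C=10×25=250
Σ w·C = 314
= 314


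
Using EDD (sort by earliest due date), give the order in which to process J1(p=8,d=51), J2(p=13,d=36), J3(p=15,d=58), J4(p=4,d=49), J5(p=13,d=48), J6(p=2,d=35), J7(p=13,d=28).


EDD: sort by earliest due date
  J7: d=28, p=13
  J6: d=35, p=2
  J2: d=36, p=13
  J5: d=48, p=13
  J4: d=49, p=4
  J1: d=51, p=8
  J3: d=58, p=15
Order: J7 → J6 → J2 → J5 → J4 → J1 → J3


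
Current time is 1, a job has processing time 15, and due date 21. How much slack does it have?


Slack = due - current_time - processing
= 21 - 1 - 15
= 5


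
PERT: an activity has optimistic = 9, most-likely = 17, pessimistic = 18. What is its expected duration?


te = (o + 4m + p) / 6
= (9 + 4×17 + 18) / 6
= (9 + 68 + 18) / 6
= 95 / 6
= 15.83


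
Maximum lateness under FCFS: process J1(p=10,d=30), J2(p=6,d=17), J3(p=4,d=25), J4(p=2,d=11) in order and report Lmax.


Lateness per job (L = C - d):
  J1: C=10, d=30, L=-20
  J2: C=16, d=17, L=-1
  J3: C=20, d=25, L=-5
  J4: C=22, d=11, L=11
Lmax = max(-20, -1, -5, 11)
= 11
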